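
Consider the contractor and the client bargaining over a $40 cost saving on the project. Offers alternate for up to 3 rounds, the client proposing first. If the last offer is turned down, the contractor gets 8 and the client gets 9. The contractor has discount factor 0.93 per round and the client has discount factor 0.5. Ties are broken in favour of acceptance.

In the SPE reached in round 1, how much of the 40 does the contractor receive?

22.32

Round 3 (the client proposes): the contractor gets 8 if talks fail, so the client offers 8 and keeps 32.
Round 2 (the contractor proposes): the client can get 32 next round, worth 0.5 × 32 = 16 now, so the contractor offers 16, keeping 24.
Round 1 (the client proposes): the contractor can get 24 next round, worth 0.93 × 24 = 22.32 now; the client offers that and keeps 17.68.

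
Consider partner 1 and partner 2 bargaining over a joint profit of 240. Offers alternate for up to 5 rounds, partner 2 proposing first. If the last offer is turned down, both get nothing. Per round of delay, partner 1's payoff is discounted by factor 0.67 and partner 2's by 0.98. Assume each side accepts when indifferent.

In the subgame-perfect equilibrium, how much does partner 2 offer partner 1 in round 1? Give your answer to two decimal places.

5.33

Solve by backward induction from round 5.
Round 5 (partner 2 proposes): rejection yields 0 for partner 1; partner 2 offers 0 and keeps 240.
Round 4 (partner 1 proposes): partner 2 can get 240 next round, worth 0.98 × 240 = 235.2 now, so partner 1 offers 235.2, keeping 4.8.
Round 3 (partner 2 proposes): partner 1 can get 4.8 next round, worth 0.67 × 4.8 = 3.216 now; partner 2 offers that and keeps 236.784.
Round 2 (partner 1 proposes): partner 2 can get 236.784 next round, worth 0.98 × 236.784 = 232.04832 now; partner 1 offers that and keeps 7.95168.
Round 1 (partner 2 proposes): partner 1 can get 7.95168 next round, worth 0.67 × 7.95168 = 5.3276256 now, so partner 2 offers 5.3276256, keeping 234.6723744.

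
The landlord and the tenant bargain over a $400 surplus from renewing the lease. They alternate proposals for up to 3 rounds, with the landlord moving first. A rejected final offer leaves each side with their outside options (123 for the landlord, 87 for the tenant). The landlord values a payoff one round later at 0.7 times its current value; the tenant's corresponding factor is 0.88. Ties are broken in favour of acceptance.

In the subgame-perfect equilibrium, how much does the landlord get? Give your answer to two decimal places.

240.81

Solve by backward induction from round 3.
Round 3 (the landlord proposes): the tenant gets 87 if talks fail, so the landlord offers 87 and keeps 313.
Round 2 (the tenant proposes): the landlord can get 313 next round, worth 0.7 × 313 = 219.1 now. The tenant offers 219.1 and keeps 400 − 219.1 = 180.9.
Round 1 (the landlord proposes): the tenant can get 180.9 next round, worth 0.88 × 180.9 = 159.192 now, so the landlord offers 159.192, keeping 240.808.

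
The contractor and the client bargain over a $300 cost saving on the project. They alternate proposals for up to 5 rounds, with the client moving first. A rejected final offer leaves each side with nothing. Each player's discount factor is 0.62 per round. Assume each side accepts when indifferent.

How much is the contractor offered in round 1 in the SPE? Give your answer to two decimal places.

97.85

Work backward from the last round.
Round 5 (the client proposes): rejection yields 0 for the contractor; the client offers 0 and keeps 300.
Round 4 (the contractor proposes): the client can get 300 next round, worth 0.62 × 300 = 186 now; the contractor offers that and keeps 114.
Round 3 (the client proposes): the contractor can get 114 next round, worth 0.62 × 114 = 70.68 now; the client offers that and keeps 229.32.
Round 2 (the contractor proposes): the client can get 229.32 next round, worth 0.62 × 229.32 = 142.1784 now; the contractor offers that and keeps 157.8216.
Round 1 (the client proposes): the contractor can get 157.8216 next round, worth 0.62 × 157.8216 = 97.849392 now, so the client offers 97.849392, keeping 202.150608.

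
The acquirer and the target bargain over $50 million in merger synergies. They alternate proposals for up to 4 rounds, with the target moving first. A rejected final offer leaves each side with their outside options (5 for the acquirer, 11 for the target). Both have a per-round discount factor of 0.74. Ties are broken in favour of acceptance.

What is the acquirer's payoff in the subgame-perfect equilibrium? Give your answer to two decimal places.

Round 4 (the acquirer proposes): the target gets 11 if talks fail, so the acquirer offers 11 and keeps 39.
Round 3 (the target proposes): the acquirer can get 39 next round, worth 0.74 × 39 = 28.86 now, so the target offers 28.86, keeping 21.14.
Round 2 (the acquirer proposes): the target can get 21.14 next round, worth 0.74 × 21.14 = 15.6436 now; the acquirer offers that and keeps 34.3564.
Round 1 (the target proposes): the acquirer can get 34.3564 next round, worth 0.74 × 34.3564 = 25.423736 now; the target offers that and keeps 24.576264.

25.42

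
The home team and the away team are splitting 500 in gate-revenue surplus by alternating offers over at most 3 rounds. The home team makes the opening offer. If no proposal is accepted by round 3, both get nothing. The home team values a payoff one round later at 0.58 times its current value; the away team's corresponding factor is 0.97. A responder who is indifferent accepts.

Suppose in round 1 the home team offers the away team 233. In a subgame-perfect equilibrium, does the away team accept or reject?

Accept

Round 3 (the home team proposes): rejection yields 0 for the away team; the home team offers 0 and keeps 500.
Round 2 (the away team proposes): the home team can get 500 next round, worth 0.58 × 500 = 290 now, so the away team offers 290, keeping 210.
So by rejecting in round 1, the away team gets 210 next round, worth 0.97 × 210 = 203.7 now.
Offer 233 ≥ 203.7, so the away team accepts.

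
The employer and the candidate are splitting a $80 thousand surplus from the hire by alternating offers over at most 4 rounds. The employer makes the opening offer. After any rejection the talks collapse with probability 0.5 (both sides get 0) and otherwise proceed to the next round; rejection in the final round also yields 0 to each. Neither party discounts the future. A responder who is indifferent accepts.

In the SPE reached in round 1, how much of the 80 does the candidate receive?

By backward induction:
Round 4 (the candidate proposes): the employer will accept anything ≥ 0, so the candidate offers 0 and keeps 80.
Round 3 (the employer proposes): rejecting gives the candidate an expected 0.5 × 80 = 40. The employer offers 40 and keeps 80 − 40 = 40.
Round 2 (the candidate proposes): rejecting gives the employer an expected 0.5 × 40 = 20. The candidate offers 20 and keeps 80 − 20 = 60.
Round 1 (the employer proposes): rejecting gives the candidate an expected 0.5 × 60 = 30, so the employer offers 30, keeping 50.

30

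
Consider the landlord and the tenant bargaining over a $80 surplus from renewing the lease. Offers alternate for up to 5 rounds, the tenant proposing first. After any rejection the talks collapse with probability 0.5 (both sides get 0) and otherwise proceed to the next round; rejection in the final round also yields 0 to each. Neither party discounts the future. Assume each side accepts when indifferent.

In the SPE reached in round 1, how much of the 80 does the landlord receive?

25

Round 5 (the tenant proposes): rejection yields 0 for the landlord; the tenant offers 0 and keeps 80.
Round 4 (the landlord proposes): rejecting gives the tenant an expected 0.5 × 80 = 40. The landlord offers 40 and keeps 80 − 40 = 40.
Round 3 (the tenant proposes): rejecting gives the landlord an expected 0.5 × 40 = 20. The tenant offers 20 and keeps 80 − 20 = 60.
Round 2 (the landlord proposes): rejecting gives the tenant an expected 0.5 × 60 = 30, so the landlord offers 30, keeping 50.
Round 1 (the tenant proposes): rejecting gives the landlord an expected 0.5 × 50 = 25, so the tenant offers 25, keeping 55.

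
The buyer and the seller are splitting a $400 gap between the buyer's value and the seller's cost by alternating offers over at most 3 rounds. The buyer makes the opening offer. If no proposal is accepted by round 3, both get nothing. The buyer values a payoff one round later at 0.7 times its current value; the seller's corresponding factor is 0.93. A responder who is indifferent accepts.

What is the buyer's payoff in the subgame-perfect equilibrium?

288.4

Round 3 (the buyer proposes): rejection yields 0 for the seller; the buyer offers 0 and keeps 400.
Round 2 (the seller proposes): the buyer can get 400 next round, worth 0.7 × 400 = 280 now. The seller offers 280 and keeps 400 − 280 = 120.
Round 1 (the buyer proposes): the seller can get 120 next round, worth 0.93 × 120 = 111.6 now, so the buyer offers 111.6, keeping 288.4.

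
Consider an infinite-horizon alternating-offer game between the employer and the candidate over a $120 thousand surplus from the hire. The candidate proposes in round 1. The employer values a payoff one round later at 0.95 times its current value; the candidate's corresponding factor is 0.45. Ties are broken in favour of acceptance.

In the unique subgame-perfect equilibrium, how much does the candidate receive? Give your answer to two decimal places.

10.48

When the candidate proposes, the employer accepts any offer worth at least 0.95 times what the employer would get by proposing next round; and vice versa.
This gives x = 120 − 0.95y and y = 120 − 0.45x, where x and y are each side's share when it proposes.
Hence (1 − 0.95·0.45)x = 120(1 − 0.95), i.e. 0.5725·x = 6.
x ≈ 10.4803; the employer's share is 120 − x ≈ 109.5197.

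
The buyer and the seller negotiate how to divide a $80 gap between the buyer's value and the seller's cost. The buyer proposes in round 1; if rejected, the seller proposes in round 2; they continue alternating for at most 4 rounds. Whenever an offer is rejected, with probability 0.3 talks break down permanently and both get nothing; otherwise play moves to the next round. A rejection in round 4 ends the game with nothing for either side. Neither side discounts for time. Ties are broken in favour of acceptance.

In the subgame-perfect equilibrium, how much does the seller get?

44.24

By backward induction:
Round 4 (the seller proposes): rejection yields 0 for the buyer; the seller offers 0 and keeps 80.
Round 3 (the buyer proposes): rejecting gives the seller an expected 0.7 × 80 = 56; the buyer offers that and keeps 24.
Round 2 (the seller proposes): rejecting gives the buyer an expected 0.7 × 24 = 16.8; the seller offers that and keeps 63.2.
Round 1 (the buyer proposes): rejecting gives the seller an expected 0.7 × 63.2 = 44.24. The buyer offers 44.24 and keeps 80 − 44.24 = 35.76.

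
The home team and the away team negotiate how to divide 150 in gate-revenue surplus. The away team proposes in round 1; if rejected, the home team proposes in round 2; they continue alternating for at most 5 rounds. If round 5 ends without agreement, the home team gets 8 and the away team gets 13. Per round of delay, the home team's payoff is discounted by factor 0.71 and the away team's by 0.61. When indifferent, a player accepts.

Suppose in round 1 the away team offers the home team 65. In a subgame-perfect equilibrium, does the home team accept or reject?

Accept

Round 5 (the away team proposes): the home team gets 8 if talks fail, so the away team offers 8 and keeps 142.
Round 4 (the home team proposes): the away team can get 142 next round, worth 0.61 × 142 = 86.62 now. The home team offers 86.62 and keeps 150 − 86.62 = 63.38.
Round 3 (the away team proposes): the home team can get 63.38 next round, worth 0.71 × 63.38 = 44.9998 now, so the away team offers 44.9998, keeping 105.0002.
Round 2 (the home team proposes): the away team can get 105.0002 next round, worth 0.61 × 105.0002 = 64.050122 now. The home team offers 64.050122 and keeps 150 − 64.050122 = 85.949878.
So by rejecting in round 1, the home team gets 85.949878 next round, worth 0.71 × 85.949878 = 61.02441338 now.
Offer 65 ≥ 61.02441338, so the home team accepts.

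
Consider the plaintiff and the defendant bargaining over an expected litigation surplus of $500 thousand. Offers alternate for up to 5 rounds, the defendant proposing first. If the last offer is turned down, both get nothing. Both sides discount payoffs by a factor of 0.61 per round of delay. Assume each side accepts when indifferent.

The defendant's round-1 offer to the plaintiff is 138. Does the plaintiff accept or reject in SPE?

Work out the plaintiff's continuation value if the offer is rejected.
Round 5 (the defendant proposes): the plaintiff will accept anything ≥ 0, so the defendant offers 0 and keeps 500.
Round 4 (the plaintiff proposes): the defendant can get 500 next round, worth 0.61 × 500 = 305 now, so the plaintiff offers 305, keeping 195.
Round 3 (the defendant proposes): the plaintiff can get 195 next round, worth 0.61 × 195 = 118.95 now. The defendant offers 118.95 and keeps 500 − 118.95 = 381.05.
Round 2 (the plaintiff proposes): the defendant can get 381.05 next round, worth 0.61 × 381.05 = 232.4405 now. The plaintiff offers 232.4405 and keeps 500 − 232.4405 = 267.5595.
So by rejecting in round 1, the plaintiff gets 267.5595 next round, worth 0.61 × 267.5595 = 163.211295 now.
Offer 138 < 163.211295, so the plaintiff rejects.

Reject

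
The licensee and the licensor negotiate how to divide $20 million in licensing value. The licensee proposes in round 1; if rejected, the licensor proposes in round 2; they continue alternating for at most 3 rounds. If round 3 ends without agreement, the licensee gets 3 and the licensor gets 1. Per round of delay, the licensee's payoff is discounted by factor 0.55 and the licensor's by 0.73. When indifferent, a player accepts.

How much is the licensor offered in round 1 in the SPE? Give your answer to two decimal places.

By backward induction:
Round 3 (the licensee proposes): the licensor gets 1 if talks fail, so the licensee offers 1 and keeps 19.
Round 2 (the licensor proposes): the licensee can get 19 next round, worth 0.55 × 19 = 10.45 now. The licensor offers 10.45 and keeps 20 − 10.45 = 9.55.
Round 1 (the licensee proposes): the licensor can get 9.55 next round, worth 0.73 × 9.55 = 6.9715 now; the licensee offers that and keeps 13.0285.

6.97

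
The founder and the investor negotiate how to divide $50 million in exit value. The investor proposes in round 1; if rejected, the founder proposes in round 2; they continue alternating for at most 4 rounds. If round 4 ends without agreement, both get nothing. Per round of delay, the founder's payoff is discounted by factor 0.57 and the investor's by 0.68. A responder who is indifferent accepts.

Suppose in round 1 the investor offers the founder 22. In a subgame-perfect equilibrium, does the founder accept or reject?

Accept

Round 4 (the founder proposes): the investor will accept anything ≥ 0, so the founder offers 0 and keeps 50.
Round 3 (the investor proposes): the founder can get 50 next round, worth 0.57 × 50 = 28.5 now. The investor offers 28.5 and keeps 50 − 28.5 = 21.5.
Round 2 (the founder proposes): the investor can get 21.5 next round, worth 0.68 × 21.5 = 14.62 now. The founder offers 14.62 and keeps 50 − 14.62 = 35.38.
So by rejecting in round 1, the founder gets 35.38 next round, worth 0.57 × 35.38 = 20.1666 now.
Offer 22 ≥ 20.1666, so the founder accepts.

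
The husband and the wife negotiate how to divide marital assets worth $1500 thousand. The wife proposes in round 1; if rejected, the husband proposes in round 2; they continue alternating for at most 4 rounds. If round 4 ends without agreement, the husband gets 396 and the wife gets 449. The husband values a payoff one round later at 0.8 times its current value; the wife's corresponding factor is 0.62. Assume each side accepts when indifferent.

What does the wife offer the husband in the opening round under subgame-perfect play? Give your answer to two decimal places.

By backward induction:
Round 4 (the husband proposes): the wife gets 449 if talks fail, so the husband offers 449 and keeps 1051.
Round 3 (the wife proposes): the husband can get 1051 next round, worth 0.8 × 1051 = 840.8 now; the wife offers that and keeps 659.2.
Round 2 (the husband proposes): the wife can get 659.2 next round, worth 0.62 × 659.2 = 408.704 now. The husband offers 408.704 and keeps 1500 − 408.704 = 1091.296.
Round 1 (the wife proposes): the husband can get 1091.296 next round, worth 0.8 × 1091.296 = 873.0368 now, so the wife offers 873.0368, keeping 626.9632.

873.04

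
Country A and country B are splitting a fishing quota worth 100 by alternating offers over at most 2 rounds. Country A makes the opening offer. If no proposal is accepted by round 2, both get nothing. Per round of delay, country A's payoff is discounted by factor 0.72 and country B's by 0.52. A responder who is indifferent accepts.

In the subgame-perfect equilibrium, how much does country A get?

48

Solve by backward induction from round 2.
Round 2 (country B proposes): rejection yields 0 for country A; country B offers 0 and keeps 100.
Round 1 (country A proposes): country B can get 100 next round, worth 0.52 × 100 = 52 now. Country A offers 52 and keeps 100 − 52 = 48.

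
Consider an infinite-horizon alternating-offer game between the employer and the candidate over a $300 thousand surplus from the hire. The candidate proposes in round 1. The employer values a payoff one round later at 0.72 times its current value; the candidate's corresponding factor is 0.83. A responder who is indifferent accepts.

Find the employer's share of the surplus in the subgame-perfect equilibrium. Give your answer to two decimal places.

91.25

In a stationary SPE each proposer offers the other exactly their discounted continuation value.
If the candidate keeps x when proposing and the employer keeps y when proposing, then x = 300 − 0.72y and y = 300 − 0.83x.
Solving: x = 300(1 − 0.72) / (1 − 0.83·0.72) = 84 / 0.4024 ≈ 208.7475.
The employer gets 300 − 208.7475 ≈ 91.2525.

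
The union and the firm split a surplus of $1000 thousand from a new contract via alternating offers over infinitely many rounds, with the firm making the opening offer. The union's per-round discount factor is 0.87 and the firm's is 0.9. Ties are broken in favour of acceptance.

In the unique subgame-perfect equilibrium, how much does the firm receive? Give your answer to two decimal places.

599.08

When the firm proposes, the union accepts any offer worth at least 0.87 times what the union would get by proposing next round; and vice versa.
This gives x = 1000 − 0.87y and y = 1000 − 0.9x, where x and y are each side's share when it proposes.
Hence (1 − 0.87·0.9)x = 1000(1 − 0.87), i.e. 0.217·x = 130.
x ≈ 599.0783; the union's share is 1000 − x ≈ 400.9217.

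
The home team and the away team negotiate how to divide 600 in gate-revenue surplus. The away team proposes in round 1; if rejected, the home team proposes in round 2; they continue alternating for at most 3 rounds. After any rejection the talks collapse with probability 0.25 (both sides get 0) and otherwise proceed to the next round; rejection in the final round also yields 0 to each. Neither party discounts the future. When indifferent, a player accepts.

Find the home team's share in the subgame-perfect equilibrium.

112.5

Round 3 (the away team proposes): the home team will accept anything ≥ 0, so the away team offers 0 and keeps 600.
Round 2 (the home team proposes): rejecting gives the away team an expected 0.75 × 600 = 450; the home team offers that and keeps 150.
Round 1 (the away team proposes): rejecting gives the home team an expected 0.75 × 150 = 112.5. The away team offers 112.5 and keeps 600 − 112.5 = 487.5.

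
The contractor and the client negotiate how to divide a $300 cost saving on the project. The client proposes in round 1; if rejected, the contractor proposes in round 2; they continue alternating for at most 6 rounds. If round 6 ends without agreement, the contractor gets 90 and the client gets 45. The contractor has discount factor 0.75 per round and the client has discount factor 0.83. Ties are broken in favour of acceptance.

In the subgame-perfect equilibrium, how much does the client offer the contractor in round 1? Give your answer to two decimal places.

136.17

Round 6 (the contractor proposes): the client gets 45 if talks fail, so the contractor offers 45 and keeps 255.
Round 5 (the client proposes): the contractor can get 255 next round, worth 0.75 × 255 = 191.25 now. The client offers 191.25 and keeps 300 − 191.25 = 108.75.
Round 4 (the contractor proposes): the client can get 108.75 next round, worth 0.83 × 108.75 = 90.2625 now. The contractor offers 90.2625 and keeps 300 − 90.2625 = 209.7375.
Round 3 (the client proposes): the contractor can get 209.7375 next round, worth 0.75 × 209.7375 = 157.303125 now, so the client offers 157.303125, keeping 142.696875.
Round 2 (the contractor proposes): the client can get 142.696875 next round, worth 0.83 × 142.696875 = 118.43840625 now. The contractor offers 118.43840625 and keeps 300 − 118.43840625 = 181.56159375.
Round 1 (the client proposes): the contractor can get 181.56159375 next round, worth 0.75 × 181.56159375 = 136.1711953125 now. The client offers 136.1711953125 and keeps 300 − 136.1711953125 = 163.8288046875.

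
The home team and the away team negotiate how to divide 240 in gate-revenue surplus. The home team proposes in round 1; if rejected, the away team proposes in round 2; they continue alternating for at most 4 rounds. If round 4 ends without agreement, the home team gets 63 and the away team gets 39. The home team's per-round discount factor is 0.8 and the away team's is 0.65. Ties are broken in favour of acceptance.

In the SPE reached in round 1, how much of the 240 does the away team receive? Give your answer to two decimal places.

Round 4 (the away team proposes): the home team gets 63 if talks fail, so the away team offers 63 and keeps 177.
Round 3 (the home team proposes): the away team can get 177 next round, worth 0.65 × 177 = 115.05 now, so the home team offers 115.05, keeping 124.95.
Round 2 (the away team proposes): the home team can get 124.95 next round, worth 0.8 × 124.95 = 99.96 now. The away team offers 99.96 and keeps 240 − 99.96 = 140.04.
Round 1 (the home team proposes): the away team can get 140.04 next round, worth 0.65 × 140.04 = 91.026 now; the home team offers that and keeps 148.974.

91.03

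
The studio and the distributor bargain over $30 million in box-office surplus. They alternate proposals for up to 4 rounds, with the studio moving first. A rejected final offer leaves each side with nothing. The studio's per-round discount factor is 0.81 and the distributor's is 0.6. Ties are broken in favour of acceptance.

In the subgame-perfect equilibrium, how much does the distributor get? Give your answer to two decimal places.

Round 4 (the distributor proposes): rejection yields 0 for the studio; the distributor offers 0 and keeps 30.
Round 3 (the studio proposes): the distributor can get 30 next round, worth 0.6 × 30 = 18 now; the studio offers that and keeps 12.
Round 2 (the distributor proposes): the studio can get 12 next round, worth 0.81 × 12 = 9.72 now; the distributor offers that and keeps 20.28.
Round 1 (the studio proposes): the distributor can get 20.28 next round, worth 0.6 × 20.28 = 12.168 now. The studio offers 12.168 and keeps 30 − 12.168 = 17.832.

12.17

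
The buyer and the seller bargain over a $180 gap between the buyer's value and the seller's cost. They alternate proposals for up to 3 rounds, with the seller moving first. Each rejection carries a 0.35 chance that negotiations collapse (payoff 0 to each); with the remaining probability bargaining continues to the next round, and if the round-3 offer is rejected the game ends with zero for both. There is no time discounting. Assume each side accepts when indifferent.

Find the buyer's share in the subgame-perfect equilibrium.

Round 3 (the seller proposes): the buyer will accept anything ≥ 0, so the seller offers 0 and keeps 180.
Round 2 (the buyer proposes): rejecting gives the seller an expected 0.65 × 180 = 117, so the buyer offers 117, keeping 63.
Round 1 (the seller proposes): rejecting gives the buyer an expected 0.65 × 63 = 40.95. The seller offers 40.95 and keeps 180 − 40.95 = 139.05.

40.95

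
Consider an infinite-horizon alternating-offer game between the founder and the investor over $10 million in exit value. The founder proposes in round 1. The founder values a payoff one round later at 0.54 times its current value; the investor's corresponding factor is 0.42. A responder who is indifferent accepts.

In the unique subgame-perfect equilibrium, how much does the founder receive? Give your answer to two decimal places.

7.50

In a stationary SPE each proposer offers the other exactly their discounted continuation value.
If the founder keeps x when proposing and the investor keeps y when proposing, then x = 10 − 0.42y and y = 10 − 0.54x.
Solving: x = 10(1 − 0.42) / (1 − 0.54·0.42) = 5.8 / 0.7732 ≈ 7.5013.
The investor gets 10 − 7.5013 ≈ 2.4987.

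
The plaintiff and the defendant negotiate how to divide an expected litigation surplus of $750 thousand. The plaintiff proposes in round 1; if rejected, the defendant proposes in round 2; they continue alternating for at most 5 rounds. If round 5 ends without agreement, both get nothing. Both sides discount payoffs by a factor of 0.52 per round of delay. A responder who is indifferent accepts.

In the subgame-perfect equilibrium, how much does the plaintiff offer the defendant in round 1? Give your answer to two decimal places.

237.82

Round 5 (the plaintiff proposes): rejection yields 0 for the defendant; the plaintiff offers 0 and keeps 750.
Round 4 (the defendant proposes): the plaintiff can get 750 next round, worth 0.52 × 750 = 390 now. The defendant offers 390 and keeps 750 − 390 = 360.
Round 3 (the plaintiff proposes): the defendant can get 360 next round, worth 0.52 × 360 = 187.2 now, so the plaintiff offers 187.2, keeping 562.8.
Round 2 (the defendant proposes): the plaintiff can get 562.8 next round, worth 0.52 × 562.8 = 292.656 now. The defendant offers 292.656 and keeps 750 − 292.656 = 457.344.
Round 1 (the plaintiff proposes): the defendant can get 457.344 next round, worth 0.52 × 457.344 = 237.81888 now. The plaintiff offers 237.81888 and keeps 750 − 237.81888 = 512.18112.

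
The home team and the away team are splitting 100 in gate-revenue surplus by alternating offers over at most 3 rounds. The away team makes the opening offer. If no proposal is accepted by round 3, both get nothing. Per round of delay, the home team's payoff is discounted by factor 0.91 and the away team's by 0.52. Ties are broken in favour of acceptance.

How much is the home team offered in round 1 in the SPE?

Solve by backward induction from round 3.
Round 3 (the away team proposes): rejection yields 0 for the home team; the away team offers 0 and keeps 100.
Round 2 (the home team proposes): the away team can get 100 next round, worth 0.52 × 100 = 52 now; the home team offers that and keeps 48.
Round 1 (the away team proposes): the home team can get 48 next round, worth 0.91 × 48 = 43.68 now. The away team offers 43.68 and keeps 100 − 43.68 = 56.32.

43.68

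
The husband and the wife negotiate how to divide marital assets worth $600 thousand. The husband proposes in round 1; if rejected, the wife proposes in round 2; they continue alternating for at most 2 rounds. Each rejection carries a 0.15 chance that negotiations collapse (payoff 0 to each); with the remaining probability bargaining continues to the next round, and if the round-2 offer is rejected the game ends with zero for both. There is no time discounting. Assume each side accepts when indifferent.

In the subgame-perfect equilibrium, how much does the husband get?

90

Round 2 (the wife proposes): the husband will accept anything ≥ 0, so the wife offers 0 and keeps 600.
Round 1 (the husband proposes): rejecting gives the wife an expected 0.85 × 600 = 510. The husband offers 510 and keeps 600 − 510 = 90.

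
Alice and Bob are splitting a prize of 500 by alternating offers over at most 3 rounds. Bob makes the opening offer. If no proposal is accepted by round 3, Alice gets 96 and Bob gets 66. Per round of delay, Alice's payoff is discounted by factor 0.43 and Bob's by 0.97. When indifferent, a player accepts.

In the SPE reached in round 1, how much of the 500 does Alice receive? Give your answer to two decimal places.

Solve by backward induction from round 3.
Round 3 (Bob proposes): Alice gets 96 if talks fail, so Bob offers 96 and keeps 404.
Round 2 (Alice proposes): Bob can get 404 next round, worth 0.97 × 404 = 391.88 now. Alice offers 391.88 and keeps 500 − 391.88 = 108.12.
Round 1 (Bob proposes): Alice can get 108.12 next round, worth 0.43 × 108.12 = 46.4916 now. Bob offers 46.4916 and keeps 500 − 46.4916 = 453.5084.

46.49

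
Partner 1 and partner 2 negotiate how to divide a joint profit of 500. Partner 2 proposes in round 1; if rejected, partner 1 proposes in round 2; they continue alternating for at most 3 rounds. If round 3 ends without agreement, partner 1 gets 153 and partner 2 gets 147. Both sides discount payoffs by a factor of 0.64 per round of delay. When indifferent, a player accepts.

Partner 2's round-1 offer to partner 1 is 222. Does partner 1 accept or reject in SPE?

Round 3 (partner 2 proposes): partner 1 gets 153 if talks fail, so partner 2 offers 153 and keeps 347.
Round 2 (partner 1 proposes): partner 2 can get 347 next round, worth 0.64 × 347 = 222.08 now, so partner 1 offers 222.08, keeping 277.92.
So by rejecting in round 1, partner 1 gets 277.92 next round, worth 0.64 × 277.92 = 177.8688 now.
Offer 222 ≥ 177.8688, so partner 1 accepts.

Accept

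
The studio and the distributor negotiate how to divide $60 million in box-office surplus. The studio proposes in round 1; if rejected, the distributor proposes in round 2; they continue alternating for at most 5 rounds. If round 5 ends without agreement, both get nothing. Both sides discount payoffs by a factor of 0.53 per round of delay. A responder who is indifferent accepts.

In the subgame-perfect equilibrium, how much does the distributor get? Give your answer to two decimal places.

Round 5 (the studio proposes): rejection yields 0 for the distributor; the studio offers 0 and keeps 60.
Round 4 (the distributor proposes): the studio can get 60 next round, worth 0.53 × 60 = 31.8 now, so the distributor offers 31.8, keeping 28.2.
Round 3 (the studio proposes): the distributor can get 28.2 next round, worth 0.53 × 28.2 = 14.946 now; the studio offers that and keeps 45.054.
Round 2 (the distributor proposes): the studio can get 45.054 next round, worth 0.53 × 45.054 = 23.87862 now. The distributor offers 23.87862 and keeps 60 − 23.87862 = 36.12138.
Round 1 (the studio proposes): the distributor can get 36.12138 next round, worth 0.53 × 36.12138 = 19.1443314 now. The studio offers 19.1443314 and keeps 60 − 19.1443314 = 40.8556686.

19.14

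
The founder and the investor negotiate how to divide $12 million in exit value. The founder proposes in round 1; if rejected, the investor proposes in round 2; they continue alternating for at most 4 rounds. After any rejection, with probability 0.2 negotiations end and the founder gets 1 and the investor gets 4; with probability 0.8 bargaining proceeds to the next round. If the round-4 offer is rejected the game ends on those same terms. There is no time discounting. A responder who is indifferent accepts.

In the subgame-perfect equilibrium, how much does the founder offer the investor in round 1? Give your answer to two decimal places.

8.70

Round 4 (the investor proposes): the founder gets 1 if talks fail, so the investor offers 1 and keeps 11.
Round 3 (the founder proposes): rejecting gives the investor an expected 0.8 × 11 + 0.2 × 4 = 9.6, so the founder offers 9.6, keeping 2.4.
Round 2 (the investor proposes): rejecting gives the founder an expected 0.8 × 2.4 + 0.2 × 1 = 2.12. The investor offers 2.12 and keeps 12 − 2.12 = 9.88.
Round 1 (the founder proposes): rejecting gives the investor an expected 0.8 × 9.88 + 0.2 × 4 = 8.704, so the founder offers 8.704, keeping 3.296.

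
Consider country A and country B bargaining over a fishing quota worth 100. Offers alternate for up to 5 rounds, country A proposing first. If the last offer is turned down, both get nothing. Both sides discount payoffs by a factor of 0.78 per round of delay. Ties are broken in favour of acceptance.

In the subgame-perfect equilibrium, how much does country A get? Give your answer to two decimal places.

By backward induction:
Round 5 (country A proposes): country B will accept anything ≥ 0, so country A offers 0 and keeps 100.
Round 4 (country B proposes): country A can get 100 next round, worth 0.78 × 100 = 78 now. Country B offers 78 and keeps 100 − 78 = 22.
Round 3 (country A proposes): country B can get 22 next round, worth 0.78 × 22 = 17.16 now, so country A offers 17.16, keeping 82.84.
Round 2 (country B proposes): country A can get 82.84 next round, worth 0.78 × 82.84 = 64.6152 now, so country B offers 64.6152, keeping 35.3848.
Round 1 (country A proposes): country B can get 35.3848 next round, worth 0.78 × 35.3848 = 27.600144 now; country A offers that and keeps 72.399856.

72.40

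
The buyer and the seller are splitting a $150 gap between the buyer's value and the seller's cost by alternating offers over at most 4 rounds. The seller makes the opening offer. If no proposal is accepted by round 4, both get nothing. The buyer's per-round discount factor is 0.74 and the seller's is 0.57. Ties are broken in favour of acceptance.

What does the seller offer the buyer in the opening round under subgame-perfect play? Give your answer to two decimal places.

Round 4 (the buyer proposes): the seller will accept anything ≥ 0, so the buyer offers 0 and keeps 150.
Round 3 (the seller proposes): the buyer can get 150 next round, worth 0.74 × 150 = 111 now, so the seller offers 111, keeping 39.
Round 2 (the buyer proposes): the seller can get 39 next round, worth 0.57 × 39 = 22.23 now; the buyer offers that and keeps 127.77.
Round 1 (the seller proposes): the buyer can get 127.77 next round, worth 0.74 × 127.77 = 94.5498 now; the seller offers that and keeps 55.4502.

94.55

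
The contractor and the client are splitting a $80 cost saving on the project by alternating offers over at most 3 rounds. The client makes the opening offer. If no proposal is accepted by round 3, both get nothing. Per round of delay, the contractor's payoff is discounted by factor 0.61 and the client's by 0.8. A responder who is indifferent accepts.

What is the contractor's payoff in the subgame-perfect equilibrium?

9.76

Round 3 (the client proposes): rejection yields 0 for the contractor; the client offers 0 and keeps 80.
Round 2 (the contractor proposes): the client can get 80 next round, worth 0.8 × 80 = 64 now, so the contractor offers 64, keeping 16.
Round 1 (the client proposes): the contractor can get 16 next round, worth 0.61 × 16 = 9.76 now. The client offers 9.76 and keeps 80 − 9.76 = 70.24.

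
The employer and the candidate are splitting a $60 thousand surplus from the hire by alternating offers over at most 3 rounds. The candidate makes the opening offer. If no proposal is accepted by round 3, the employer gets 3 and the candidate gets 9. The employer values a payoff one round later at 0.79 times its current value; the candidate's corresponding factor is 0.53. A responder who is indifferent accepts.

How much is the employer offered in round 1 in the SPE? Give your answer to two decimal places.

Round 3 (the candidate proposes): the employer gets 3 if talks fail, so the candidate offers 3 and keeps 57.
Round 2 (the employer proposes): the candidate can get 57 next round, worth 0.53 × 57 = 30.21 now, so the employer offers 30.21, keeping 29.79.
Round 1 (the candidate proposes): the employer can get 29.79 next round, worth 0.79 × 29.79 = 23.5341 now; the candidate offers that and keeps 36.4659.

23.53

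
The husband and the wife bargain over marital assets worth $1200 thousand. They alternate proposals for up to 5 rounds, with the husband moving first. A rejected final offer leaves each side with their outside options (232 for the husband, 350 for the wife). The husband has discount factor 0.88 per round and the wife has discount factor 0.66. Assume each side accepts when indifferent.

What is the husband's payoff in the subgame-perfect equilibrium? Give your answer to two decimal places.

931.70

Round 5 (the husband proposes): the wife gets 350 if talks fail, so the husband offers 350 and keeps 850.
Round 4 (the wife proposes): the husband can get 850 next round, worth 0.88 × 850 = 748 now; the wife offers that and keeps 452.
Round 3 (the husband proposes): the wife can get 452 next round, worth 0.66 × 452 = 298.32 now; the husband offers that and keeps 901.68.
Round 2 (the wife proposes): the husband can get 901.68 next round, worth 0.88 × 901.68 = 793.4784 now; the wife offers that and keeps 406.5216.
Round 1 (the husband proposes): the wife can get 406.5216 next round, worth 0.66 × 406.5216 = 268.304256 now; the husband offers that and keeps 931.695744.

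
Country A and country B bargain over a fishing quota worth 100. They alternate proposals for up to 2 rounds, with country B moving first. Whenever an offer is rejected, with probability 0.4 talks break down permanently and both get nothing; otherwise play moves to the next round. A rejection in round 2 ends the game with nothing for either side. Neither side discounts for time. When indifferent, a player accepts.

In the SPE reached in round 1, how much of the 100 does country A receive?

Round 2 (country A proposes): rejection yields 0 for country B; country A offers 0 and keeps 100.
Round 1 (country B proposes): rejecting gives country A an expected 0.6 × 100 = 60. Country B offers 60 and keeps 100 − 60 = 40.

60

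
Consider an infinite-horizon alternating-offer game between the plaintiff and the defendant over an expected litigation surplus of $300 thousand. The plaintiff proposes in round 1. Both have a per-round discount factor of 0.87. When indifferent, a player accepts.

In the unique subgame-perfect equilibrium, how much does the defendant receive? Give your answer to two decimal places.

Let x be the plaintiff's share when the plaintiff proposes and y be the defendant's share when the defendant proposes.
The defendant accepts iff offered ≥ 0.87·y, so x = 300 − 0.87y. Symmetrically y = 300 − 0.87x.
Substituting: x = 300 − 0.87(300 − 0.87x), giving x(1 − 0.87·0.87) = 300(1 − 0.87).
So x = 300 × 0.13 / 0.2431 ≈ 160.4278, and the defendant receives 300 − x ≈ 139.5722.

139.57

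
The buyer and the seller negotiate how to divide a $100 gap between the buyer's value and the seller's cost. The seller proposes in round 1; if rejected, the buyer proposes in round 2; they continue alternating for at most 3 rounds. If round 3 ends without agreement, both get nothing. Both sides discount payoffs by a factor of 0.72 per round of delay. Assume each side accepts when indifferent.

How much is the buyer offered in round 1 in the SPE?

20.16

By backward induction:
Round 3 (the seller proposes): rejection yields 0 for the buyer; the seller offers 0 and keeps 100.
Round 2 (the buyer proposes): the seller can get 100 next round, worth 0.72 × 100 = 72 now. The buyer offers 72 and keeps 100 − 72 = 28.
Round 1 (the seller proposes): the buyer can get 28 next round, worth 0.72 × 28 = 20.16 now, so the seller offers 20.16, keeping 79.84.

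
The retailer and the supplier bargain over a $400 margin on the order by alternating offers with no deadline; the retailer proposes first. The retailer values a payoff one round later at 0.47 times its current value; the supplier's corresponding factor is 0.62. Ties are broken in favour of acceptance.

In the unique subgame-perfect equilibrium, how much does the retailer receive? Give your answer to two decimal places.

214.51

When the retailer proposes, the supplier accepts any offer worth at least 0.62 times what the supplier would get by proposing next round; and vice versa.
This gives x = 400 − 0.62y and y = 400 − 0.47x, where x and y are each side's share when it proposes.
Hence (1 − 0.62·0.47)x = 400(1 − 0.62), i.e. 0.7086·x = 152.
x ≈ 214.5075; the supplier's share is 400 − x ≈ 185.4925.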